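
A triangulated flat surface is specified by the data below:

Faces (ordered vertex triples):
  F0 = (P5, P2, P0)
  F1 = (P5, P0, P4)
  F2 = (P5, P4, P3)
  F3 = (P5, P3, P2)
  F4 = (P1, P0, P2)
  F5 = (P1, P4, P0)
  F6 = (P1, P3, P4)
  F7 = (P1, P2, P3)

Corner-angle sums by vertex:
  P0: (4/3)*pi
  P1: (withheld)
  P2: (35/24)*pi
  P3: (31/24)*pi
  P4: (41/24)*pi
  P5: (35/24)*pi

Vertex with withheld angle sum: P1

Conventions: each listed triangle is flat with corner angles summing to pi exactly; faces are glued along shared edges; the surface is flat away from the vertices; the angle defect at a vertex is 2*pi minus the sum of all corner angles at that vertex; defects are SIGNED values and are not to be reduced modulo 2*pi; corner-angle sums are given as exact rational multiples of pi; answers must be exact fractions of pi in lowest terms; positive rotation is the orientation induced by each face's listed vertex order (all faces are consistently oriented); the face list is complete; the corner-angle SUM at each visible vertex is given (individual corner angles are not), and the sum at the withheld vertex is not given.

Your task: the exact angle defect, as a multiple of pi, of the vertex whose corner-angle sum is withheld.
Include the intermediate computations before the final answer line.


V = 6, E = 12, F = 8; chi = V - E + F = 2
Gauss-Bonnet: total defect = 2*pi*chi = 4*pi; visible defects sum to (11/4)*pi

Answer: defect(P1) = (5/4)*pi


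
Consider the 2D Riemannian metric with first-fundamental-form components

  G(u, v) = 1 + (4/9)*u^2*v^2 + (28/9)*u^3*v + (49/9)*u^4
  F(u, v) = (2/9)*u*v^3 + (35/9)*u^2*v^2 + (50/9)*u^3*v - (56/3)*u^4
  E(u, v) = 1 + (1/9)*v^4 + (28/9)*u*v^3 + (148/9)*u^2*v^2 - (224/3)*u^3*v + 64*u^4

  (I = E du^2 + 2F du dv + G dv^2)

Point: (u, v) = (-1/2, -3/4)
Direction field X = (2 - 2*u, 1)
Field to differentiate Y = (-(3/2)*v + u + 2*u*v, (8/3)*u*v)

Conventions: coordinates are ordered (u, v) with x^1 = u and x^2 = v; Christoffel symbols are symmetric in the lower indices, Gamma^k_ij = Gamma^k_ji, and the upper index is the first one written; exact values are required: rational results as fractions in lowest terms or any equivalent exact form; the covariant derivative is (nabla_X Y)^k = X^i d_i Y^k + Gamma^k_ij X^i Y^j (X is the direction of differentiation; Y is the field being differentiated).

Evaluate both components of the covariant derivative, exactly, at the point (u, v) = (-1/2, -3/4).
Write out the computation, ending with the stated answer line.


E = 257/256, F = -5/96, G = 61/36 at the point
E_u = -9/16, E_v = 17/48, F_u = 377/96, F_v = -337/144, G_u = -85/18, G_v = -5/9
EG - F^2 = 3913/2304;  g^inv = (2304/3913) * [[61/36, 5/96], [5/96, 257/256]]
first-kind symbols [ij,l] = (1/2)(d_i g_jl + d_j g_il - d_l g_ij): [uu,u] = E_u/2 = -9/32, [uu,v] = F_u - E_v/2 = 15/4, [uv,u] = E_v/2 = 17/96, [uv,v] = G_u/2 = -85/36, [vv,u] = F_v - G_u/2 = 1/48, [vv,v] = G_v/2 = -5/18
Gamma^u_ij = (G*[ij,u] - F*[ij,v])/(EG - F^2), Gamma^v_ij = (E*[ij,v] - F*[ij,u])/(EG - F^2)
Gamma_uuu = -648/3913, Gamma_uuv = 408/3913, Gamma_uvv = 48/3913, Gamma_vuu = 8640/3913, Gamma_vuv = -5440/3913, Gamma_vvv = -640/3913
X = (3, 1), Y = (11/8, 1) at the point

Answer: (nabla_X Y)^u = -2356/559, (nabla_X Y)^v = -7498/1677


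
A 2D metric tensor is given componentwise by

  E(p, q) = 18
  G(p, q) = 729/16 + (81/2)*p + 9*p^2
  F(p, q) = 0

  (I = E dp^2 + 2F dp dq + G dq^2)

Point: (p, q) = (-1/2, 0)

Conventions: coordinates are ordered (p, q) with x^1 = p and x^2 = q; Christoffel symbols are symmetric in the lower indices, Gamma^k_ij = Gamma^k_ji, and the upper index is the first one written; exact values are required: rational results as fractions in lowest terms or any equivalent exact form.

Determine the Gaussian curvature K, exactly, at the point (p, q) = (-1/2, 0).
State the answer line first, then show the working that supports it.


Answer: K = 0

E = 18, F = 0, G = 441/16, EG - F^2 = 3969/8 at the point
E_p = 0, E_q = 0, F_p = 0, F_q = 0, G_p = 63/2, G_q = 0
E_qq = 0, F_pq = 0, G_pp = 18
Evaluate Brioschi's two determinant matrices M1, M2 and divide by (EG - F^2)^2.
M1 = [[-E_qq/2 + F_pq - G_pp/2, E_p/2, F_p - E_q/2], [F_q - G_p/2, E, F], [G_q/2, F, G]] = [[-9, 0, 0], [-63/4, 18, 0], [0, 0, 441/16]]; det M1 = -35721/8
M2 = [[0, E_q/2, G_p/2], [E_q/2, E, F], [G_p/2, F, G]] = [[0, 0, 63/4], [0, 18, 0], [63/4, 0, 441/16]]; det M2 = -35721/8
det M1 - det M2 = 0; K = 0 / (3969/8)^2 = 0


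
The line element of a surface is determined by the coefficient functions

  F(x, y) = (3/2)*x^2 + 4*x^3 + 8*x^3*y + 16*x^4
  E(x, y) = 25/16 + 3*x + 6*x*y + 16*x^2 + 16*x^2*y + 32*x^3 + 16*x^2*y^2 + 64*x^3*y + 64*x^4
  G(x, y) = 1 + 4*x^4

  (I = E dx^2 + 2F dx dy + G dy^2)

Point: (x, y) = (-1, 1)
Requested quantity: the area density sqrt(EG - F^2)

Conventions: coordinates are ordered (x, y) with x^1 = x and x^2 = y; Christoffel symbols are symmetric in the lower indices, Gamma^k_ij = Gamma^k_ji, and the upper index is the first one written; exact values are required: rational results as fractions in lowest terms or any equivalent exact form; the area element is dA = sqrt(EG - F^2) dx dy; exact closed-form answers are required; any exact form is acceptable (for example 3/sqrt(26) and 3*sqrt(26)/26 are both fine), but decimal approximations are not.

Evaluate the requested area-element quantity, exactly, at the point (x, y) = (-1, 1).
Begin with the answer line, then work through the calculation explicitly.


Answer: sqrt(EG - F^2) = sqrt(201)/4

E = 137/16, F = 11/2, G = 5; EG - F^2 = 201/16


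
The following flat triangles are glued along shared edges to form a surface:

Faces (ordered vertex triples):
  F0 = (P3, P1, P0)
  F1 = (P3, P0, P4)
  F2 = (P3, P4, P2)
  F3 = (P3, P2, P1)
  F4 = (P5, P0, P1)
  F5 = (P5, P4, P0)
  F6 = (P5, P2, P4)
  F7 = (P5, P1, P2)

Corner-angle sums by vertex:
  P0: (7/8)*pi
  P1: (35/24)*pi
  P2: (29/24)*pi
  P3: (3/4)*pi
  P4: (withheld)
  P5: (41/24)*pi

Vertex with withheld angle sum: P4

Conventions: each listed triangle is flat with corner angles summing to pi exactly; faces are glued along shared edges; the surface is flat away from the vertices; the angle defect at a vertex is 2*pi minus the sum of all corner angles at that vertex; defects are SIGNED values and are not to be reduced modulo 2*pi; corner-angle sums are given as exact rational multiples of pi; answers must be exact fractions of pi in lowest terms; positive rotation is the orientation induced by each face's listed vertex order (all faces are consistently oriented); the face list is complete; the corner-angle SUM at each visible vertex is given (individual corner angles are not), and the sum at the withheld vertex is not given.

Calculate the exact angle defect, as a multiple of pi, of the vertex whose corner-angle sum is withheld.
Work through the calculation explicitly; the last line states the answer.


V = 6, E = 12, F = 8; chi = V - E + F = 2
Gauss-Bonnet: total defect = 2*pi*chi = 4*pi; visible defects sum to 4*pi

Answer: defect(P4) = 0


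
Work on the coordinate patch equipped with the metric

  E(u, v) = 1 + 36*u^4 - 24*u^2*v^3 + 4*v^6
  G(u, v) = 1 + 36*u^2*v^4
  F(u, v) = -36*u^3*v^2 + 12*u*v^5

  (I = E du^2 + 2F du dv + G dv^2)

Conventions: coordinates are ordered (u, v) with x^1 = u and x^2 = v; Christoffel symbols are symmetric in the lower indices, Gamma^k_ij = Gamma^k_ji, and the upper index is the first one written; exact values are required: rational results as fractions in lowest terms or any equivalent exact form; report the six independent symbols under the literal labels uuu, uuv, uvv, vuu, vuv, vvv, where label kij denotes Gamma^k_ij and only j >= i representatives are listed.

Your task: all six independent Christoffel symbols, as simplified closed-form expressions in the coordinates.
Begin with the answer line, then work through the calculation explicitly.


Answer: Gamma_uuu = (72*u^3 - 24*u*v^3)/(36*u^4 + 36*u^2*v^4 - 24*u^2*v^3 + 4*v^6 + 1), Gamma_uuv = (-36*u^2*v^2 + 12*v^5)/(36*u^4 + 36*u^2*v^4 - 24*u^2*v^3 + 4*v^6 + 1), Gamma_uvv = (-72*u^3*v + 24*u*v^4)/(36*u^4 + 36*u^2*v^4 - 24*u^2*v^3 + 4*v^6 + 1), Gamma_vuu = -72*u^2*v^2/(36*u^4 + 36*u^2*v^4 - 24*u^2*v^3 + 4*v^6 + 1), Gamma_vuv = 36*u*v^4/(36*u^4 + 36*u^2*v^4 - 24*u^2*v^3 + 4*v^6 + 1), Gamma_vvv = 72*u^2*v^3/(36*u^4 + 36*u^2*v^4 - 24*u^2*v^3 + 4*v^6 + 1)

E = 1 + 36*u^4 - 24*u^2*v^3 + 4*v^6; F = -36*u^3*v^2 + 12*u*v^5; G = 1 + 36*u^2*v^4
Gamma^k_ij = (1/2) g^{kl} (d_i g_jl + d_j g_il - d_l g_ij), with g^inv = (1/(EG-F^2)) [[G, -F], [-F, E]]
first partials: E_u = 144*u^3 - 48*u*v^3, E_v = -72*u^2*v^2 + 24*v^5, F_u = -108*u^2*v^2 + 12*v^5, F_v = -72*u^3*v + 60*u*v^4, G_u = 72*u*v^4, G_v = 144*u^2*v^3
D = EG - F^2 = 1 + 36*u^4 - 24*u^2*v^3 + 4*v^6 + 36*u^2*v^4
expanded: Gamma^u_uu = (G E_u - 2F F_u + F E_v)/(2D), Gamma^u_uv = (G E_v - F G_u)/(2D), Gamma^u_vv = (2G F_v - G G_u - F G_v)/(2D), Gamma^v_uu = (2E F_u - E E_v - F E_u)/(2D), Gamma^v_uv = (E G_u - F E_v)/(2D), Gamma^v_vv = (E G_v - 2F F_v + F G_u)/(2D); substitute and cancel common factors


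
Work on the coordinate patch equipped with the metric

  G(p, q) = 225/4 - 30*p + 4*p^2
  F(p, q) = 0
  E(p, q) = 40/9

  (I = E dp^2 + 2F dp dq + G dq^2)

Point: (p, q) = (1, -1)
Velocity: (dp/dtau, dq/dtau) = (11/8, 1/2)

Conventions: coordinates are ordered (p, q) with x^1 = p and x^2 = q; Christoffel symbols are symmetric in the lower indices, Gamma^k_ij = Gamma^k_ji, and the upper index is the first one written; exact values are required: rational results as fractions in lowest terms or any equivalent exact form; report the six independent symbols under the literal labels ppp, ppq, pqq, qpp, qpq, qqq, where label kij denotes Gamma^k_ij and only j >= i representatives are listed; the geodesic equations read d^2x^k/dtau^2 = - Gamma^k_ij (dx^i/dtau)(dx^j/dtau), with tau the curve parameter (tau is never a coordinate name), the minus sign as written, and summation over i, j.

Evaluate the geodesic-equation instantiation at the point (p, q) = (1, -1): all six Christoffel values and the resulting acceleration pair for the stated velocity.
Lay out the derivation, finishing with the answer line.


E = 40/9, F = 0, G = 121/4 at the point
E_p = 0, E_q = 0, F_p = 0, F_q = 0, G_p = -22, G_q = 0
EG - F^2 = 1210/9;  g^inv = (9/1210) * [[121/4, 0], [0, 40/9]]
first-kind symbols [ij,l] = (1/2)(d_i g_jl + d_j g_il - d_l g_ij): [pp,p] = E_p/2 = 0, [pp,q] = F_p - E_q/2 = 0, [pq,p] = E_q/2 = 0, [pq,q] = G_p/2 = -11, [qq,p] = F_q - G_p/2 = 11, [qq,q] = G_q/2 = 0
Gamma^p_ij = (G*[ij,p] - F*[ij,q])/(EG - F^2), Gamma^q_ij = (E*[ij,q] - F*[ij,p])/(EG - F^2)
Gamma_ppp = 0, Gamma_ppq = 0, Gamma_pqq = 99/40, Gamma_qpp = 0, Gamma_qpq = -4/11, Gamma_qqq = 0
d^2p/dtau^2 = -(Gamma_ppp*(11/8)^2 + 2*Gamma_ppq*(11/8)*(1/2) + Gamma_pqq*(1/2)^2) = -99/160
d^2q/dtau^2 = -(Gamma_qpp*(11/8)^2 + 2*Gamma_qpq*(11/8)*(1/2) + Gamma_qqq*(1/2)^2) = 1/2

Answer: Gamma_ppp = 0, Gamma_ppq = 0, Gamma_pqq = 99/40, Gamma_qpp = 0, Gamma_qpq = -4/11, Gamma_qqq = 0; accelerations (d^2p/dtau^2, d^2q/dtau^2) = (-99/160, 1/2)


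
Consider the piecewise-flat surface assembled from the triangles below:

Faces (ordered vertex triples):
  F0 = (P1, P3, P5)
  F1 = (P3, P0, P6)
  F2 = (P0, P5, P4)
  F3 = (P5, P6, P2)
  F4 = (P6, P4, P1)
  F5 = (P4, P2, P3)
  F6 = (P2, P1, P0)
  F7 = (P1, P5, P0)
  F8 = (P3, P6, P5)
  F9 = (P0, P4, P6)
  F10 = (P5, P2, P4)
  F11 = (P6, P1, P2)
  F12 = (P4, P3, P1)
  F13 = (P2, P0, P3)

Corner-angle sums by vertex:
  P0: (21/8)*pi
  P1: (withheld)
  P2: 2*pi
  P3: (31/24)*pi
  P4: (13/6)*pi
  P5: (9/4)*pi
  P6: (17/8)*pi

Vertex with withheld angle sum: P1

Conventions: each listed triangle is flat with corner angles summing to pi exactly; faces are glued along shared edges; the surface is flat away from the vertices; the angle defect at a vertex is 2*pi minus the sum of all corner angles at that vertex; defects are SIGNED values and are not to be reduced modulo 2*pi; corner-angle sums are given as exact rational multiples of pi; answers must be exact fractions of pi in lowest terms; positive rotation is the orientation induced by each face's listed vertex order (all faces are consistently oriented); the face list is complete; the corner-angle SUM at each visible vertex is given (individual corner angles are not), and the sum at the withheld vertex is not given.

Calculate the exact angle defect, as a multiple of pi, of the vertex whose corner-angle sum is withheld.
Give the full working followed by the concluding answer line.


V = 7, E = 21, F = 14; chi = V - E + F = 0
Gauss-Bonnet: total defect = 2*pi*chi = 0; visible defects sum to (-11/24)*pi

Answer: defect(P1) = (11/24)*pi


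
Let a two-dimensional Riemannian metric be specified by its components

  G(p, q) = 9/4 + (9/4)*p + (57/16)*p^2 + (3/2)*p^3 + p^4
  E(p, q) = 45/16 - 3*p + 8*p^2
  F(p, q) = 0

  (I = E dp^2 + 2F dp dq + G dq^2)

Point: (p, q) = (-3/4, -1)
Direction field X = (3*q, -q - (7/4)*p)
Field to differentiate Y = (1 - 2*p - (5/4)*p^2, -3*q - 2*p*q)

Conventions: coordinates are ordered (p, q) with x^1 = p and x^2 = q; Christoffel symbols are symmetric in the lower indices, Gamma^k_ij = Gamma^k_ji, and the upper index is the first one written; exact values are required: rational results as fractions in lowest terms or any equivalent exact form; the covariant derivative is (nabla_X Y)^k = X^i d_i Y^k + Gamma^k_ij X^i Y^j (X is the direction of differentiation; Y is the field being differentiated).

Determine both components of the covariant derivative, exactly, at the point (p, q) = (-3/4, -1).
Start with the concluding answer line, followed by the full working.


Answer: (nabla_X Y)^p = 1363/272, (nabla_X Y)^q = -19039/2048

E = 153/16, F = 0, G = 9/4 at the point
E_p = -15, E_q = 0, F_p = 0, F_q = 0, G_p = -9/4, G_q = 0
EG - F^2 = 1377/64;  g^inv = (64/1377) * [[9/4, 0], [0, 153/16]]
first-kind symbols [ij,l] = (1/2)(d_i g_jl + d_j g_il - d_l g_ij): [pp,p] = E_p/2 = -15/2, [pp,q] = F_p - E_q/2 = 0, [pq,p] = E_q/2 = 0, [pq,q] = G_p/2 = -9/8, [qq,p] = F_q - G_p/2 = 9/8, [qq,q] = G_q/2 = 0
Gamma^p_ij = (G*[ij,p] - F*[ij,q])/(EG - F^2), Gamma^q_ij = (E*[ij,q] - F*[ij,p])/(EG - F^2)
Gamma_ppp = -40/51, Gamma_ppq = 0, Gamma_pqq = 2/17, Gamma_qpp = 0, Gamma_qpq = -1/2, Gamma_qqq = 0
X = (-3, 37/16), Y = (115/64, 3/2) at the point


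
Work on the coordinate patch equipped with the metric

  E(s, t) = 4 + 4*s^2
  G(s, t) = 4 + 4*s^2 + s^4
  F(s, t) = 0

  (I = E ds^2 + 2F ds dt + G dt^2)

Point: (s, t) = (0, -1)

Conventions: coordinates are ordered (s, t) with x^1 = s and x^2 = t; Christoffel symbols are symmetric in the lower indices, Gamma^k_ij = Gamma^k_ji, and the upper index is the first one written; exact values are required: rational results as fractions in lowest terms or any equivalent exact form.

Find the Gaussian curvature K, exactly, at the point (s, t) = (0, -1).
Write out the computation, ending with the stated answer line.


E = 4, F = 0, G = 4, EG - F^2 = 16 at the point
E_s = 0, E_t = 0, F_s = 0, F_t = 0, G_s = 0, G_t = 0
E_tt = 0, F_st = 0, G_ss = 8
The intrinsic route: Brioschi's K = (det M1 - det M2)/(EG - F^2)^2.
M1 = [[-E_tt/2 + F_st - G_ss/2, E_s/2, F_s - E_t/2], [F_t - G_s/2, E, F], [G_t/2, F, G]] = [[-4, 0, 0], [0, 4, 0], [0, 0, 4]]; det M1 = -64
M2 = [[0, E_t/2, G_s/2], [E_t/2, E, F], [G_s/2, F, G]] = [[0, 0, 0], [0, 4, 0], [0, 0, 4]]; det M2 = 0
det M1 - det M2 = -64; K = -64 / (16)^2 = -1/4

Answer: K = -1/4


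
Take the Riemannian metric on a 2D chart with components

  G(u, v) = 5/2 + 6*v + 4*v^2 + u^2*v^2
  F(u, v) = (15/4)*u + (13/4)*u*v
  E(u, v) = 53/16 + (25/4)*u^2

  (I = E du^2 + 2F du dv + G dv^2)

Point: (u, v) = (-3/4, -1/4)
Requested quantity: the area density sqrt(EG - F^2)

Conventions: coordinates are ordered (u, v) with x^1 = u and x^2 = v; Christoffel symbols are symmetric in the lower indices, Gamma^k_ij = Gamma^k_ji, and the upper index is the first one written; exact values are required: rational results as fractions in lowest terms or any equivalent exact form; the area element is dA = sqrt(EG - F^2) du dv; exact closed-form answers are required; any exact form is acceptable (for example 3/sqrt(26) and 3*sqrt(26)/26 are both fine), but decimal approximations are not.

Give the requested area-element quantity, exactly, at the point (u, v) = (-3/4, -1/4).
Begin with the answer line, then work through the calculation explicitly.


Answer: sqrt(EG - F^2) = sqrt(64249)/128

E = 437/64, F = -141/64, G = 329/256; EG - F^2 = 64249/16384


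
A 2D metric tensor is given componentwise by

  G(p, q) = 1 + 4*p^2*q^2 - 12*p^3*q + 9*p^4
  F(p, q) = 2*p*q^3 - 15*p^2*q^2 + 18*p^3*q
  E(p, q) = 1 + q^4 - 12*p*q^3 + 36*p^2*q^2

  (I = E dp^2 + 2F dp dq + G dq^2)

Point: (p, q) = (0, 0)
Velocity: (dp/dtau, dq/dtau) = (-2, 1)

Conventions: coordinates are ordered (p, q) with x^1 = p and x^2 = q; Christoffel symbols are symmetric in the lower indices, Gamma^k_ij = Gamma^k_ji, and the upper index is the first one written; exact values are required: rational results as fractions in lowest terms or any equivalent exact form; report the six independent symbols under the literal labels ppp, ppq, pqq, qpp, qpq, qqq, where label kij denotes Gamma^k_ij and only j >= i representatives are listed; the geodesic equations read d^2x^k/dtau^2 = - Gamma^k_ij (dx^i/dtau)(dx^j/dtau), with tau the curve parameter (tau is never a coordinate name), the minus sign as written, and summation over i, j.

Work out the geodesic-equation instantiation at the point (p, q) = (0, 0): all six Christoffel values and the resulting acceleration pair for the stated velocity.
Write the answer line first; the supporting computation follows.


Answer: Gamma_ppp = 0, Gamma_ppq = 0, Gamma_pqq = 0, Gamma_qpp = 0, Gamma_qpq = 0, Gamma_qqq = 0; accelerations (d^2p/dtau^2, d^2q/dtau^2) = (0, 0)

E = 1, F = 0, G = 1 at the point
E_p = 0, E_q = 0, F_p = 0, F_q = 0, G_p = 0, G_q = 0
EG - F^2 = 1;  g^inv = (1) * [[1, 0], [0, 1]]
first-kind symbols [ij,l] = (1/2)(d_i g_jl + d_j g_il - d_l g_ij): [pp,p] = E_p/2 = 0, [pp,q] = F_p - E_q/2 = 0, [pq,p] = E_q/2 = 0, [pq,q] = G_p/2 = 0, [qq,p] = F_q - G_p/2 = 0, [qq,q] = G_q/2 = 0
Gamma^p_ij = (G*[ij,p] - F*[ij,q])/(EG - F^2), Gamma^q_ij = (E*[ij,q] - F*[ij,p])/(EG - F^2)
Gamma_ppp = 0, Gamma_ppq = 0, Gamma_pqq = 0, Gamma_qpp = 0, Gamma_qpq = 0, Gamma_qqq = 0
d^2p/dtau^2 = -(Gamma_ppp*(-2)^2 + 2*Gamma_ppq*(-2)*(1) + Gamma_pqq*(1)^2) = 0
d^2q/dtau^2 = -(Gamma_qpp*(-2)^2 + 2*Gamma_qpq*(-2)*(1) + Gamma_qqq*(1)^2) = 0


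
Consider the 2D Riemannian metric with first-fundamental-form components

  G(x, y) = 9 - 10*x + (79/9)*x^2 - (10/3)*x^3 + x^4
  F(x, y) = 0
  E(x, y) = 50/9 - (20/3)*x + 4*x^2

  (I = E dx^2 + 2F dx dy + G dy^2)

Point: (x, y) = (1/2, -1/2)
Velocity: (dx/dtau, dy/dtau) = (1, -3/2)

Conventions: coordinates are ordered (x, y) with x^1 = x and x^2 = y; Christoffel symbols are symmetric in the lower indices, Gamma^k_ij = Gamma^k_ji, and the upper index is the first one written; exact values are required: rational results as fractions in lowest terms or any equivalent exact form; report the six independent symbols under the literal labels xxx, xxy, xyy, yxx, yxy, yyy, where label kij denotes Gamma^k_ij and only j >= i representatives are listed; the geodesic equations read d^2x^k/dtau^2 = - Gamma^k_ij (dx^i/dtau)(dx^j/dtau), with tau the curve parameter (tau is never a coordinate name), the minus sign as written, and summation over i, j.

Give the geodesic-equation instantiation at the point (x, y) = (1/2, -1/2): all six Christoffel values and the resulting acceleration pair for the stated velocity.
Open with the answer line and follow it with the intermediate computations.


Answer: Gamma_xxx = -12/29, Gamma_xxy = 0, Gamma_xyy = 1/2, Gamma_yxx = 0, Gamma_yxy = -8/29, Gamma_yyy = 0; accelerations (d^2x/dtau^2, d^2y/dtau^2) = (-165/232, -24/29)

E = 29/9, F = 0, G = 841/144 at the point
E_x = -8/3, E_y = 0, F_x = 0, F_y = 0, G_x = -29/9, G_y = 0
EG - F^2 = 24389/1296;  g^inv = (1296/24389) * [[841/144, 0], [0, 29/9]]
first-kind symbols [ij,l] = (1/2)(d_i g_jl + d_j g_il - d_l g_ij): [xx,x] = E_x/2 = -4/3, [xx,y] = F_x - E_y/2 = 0, [xy,x] = E_y/2 = 0, [xy,y] = G_x/2 = -29/18, [yy,x] = F_y - G_x/2 = 29/18, [yy,y] = G_y/2 = 0
Gamma^x_ij = (G*[ij,x] - F*[ij,y])/(EG - F^2), Gamma^y_ij = (E*[ij,y] - F*[ij,x])/(EG - F^2)
Gamma_xxx = -12/29, Gamma_xxy = 0, Gamma_xyy = 1/2, Gamma_yxx = 0, Gamma_yxy = -8/29, Gamma_yyy = 0
d^2x/dtau^2 = -(Gamma_xxx*(1)^2 + 2*Gamma_xxy*(1)*(-3/2) + Gamma_xyy*(-3/2)^2) = -165/232
d^2y/dtau^2 = -(Gamma_yxx*(1)^2 + 2*Gamma_yxy*(1)*(-3/2) + Gamma_yyy*(-3/2)^2) = -24/29


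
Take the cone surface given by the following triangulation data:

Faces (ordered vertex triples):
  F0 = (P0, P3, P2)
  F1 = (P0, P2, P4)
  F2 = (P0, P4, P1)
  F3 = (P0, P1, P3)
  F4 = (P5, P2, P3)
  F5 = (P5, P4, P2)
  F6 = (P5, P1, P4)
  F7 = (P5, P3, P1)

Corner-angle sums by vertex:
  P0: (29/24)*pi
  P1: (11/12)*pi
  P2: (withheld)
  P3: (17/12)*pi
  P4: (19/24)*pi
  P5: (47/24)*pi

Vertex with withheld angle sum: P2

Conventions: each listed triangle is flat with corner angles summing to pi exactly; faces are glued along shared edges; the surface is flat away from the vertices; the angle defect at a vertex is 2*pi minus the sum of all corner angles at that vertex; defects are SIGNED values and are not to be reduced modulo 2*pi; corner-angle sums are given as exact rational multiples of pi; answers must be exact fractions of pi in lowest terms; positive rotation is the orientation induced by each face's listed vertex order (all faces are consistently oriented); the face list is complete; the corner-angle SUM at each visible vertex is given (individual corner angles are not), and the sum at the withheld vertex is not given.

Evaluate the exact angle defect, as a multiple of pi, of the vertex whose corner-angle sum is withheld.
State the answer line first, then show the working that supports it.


Answer: defect(P2) = (7/24)*pi

V = 6, E = 12, F = 8; chi = V - E + F = 2
Gauss-Bonnet: total defect = 2*pi*chi = 4*pi; visible defects sum to (89/24)*pi


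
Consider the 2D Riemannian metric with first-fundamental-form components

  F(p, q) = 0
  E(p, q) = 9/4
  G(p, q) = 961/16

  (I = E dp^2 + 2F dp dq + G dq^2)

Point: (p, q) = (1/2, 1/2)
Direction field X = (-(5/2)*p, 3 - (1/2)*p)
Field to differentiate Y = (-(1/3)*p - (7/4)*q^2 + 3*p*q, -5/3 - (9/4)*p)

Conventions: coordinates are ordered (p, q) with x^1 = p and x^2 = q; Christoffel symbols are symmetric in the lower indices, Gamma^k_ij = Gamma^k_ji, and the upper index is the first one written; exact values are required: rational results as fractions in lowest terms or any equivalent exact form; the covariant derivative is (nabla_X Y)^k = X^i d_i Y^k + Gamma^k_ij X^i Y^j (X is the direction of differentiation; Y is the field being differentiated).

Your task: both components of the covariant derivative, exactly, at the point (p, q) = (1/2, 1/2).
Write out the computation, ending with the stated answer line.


E = 9/4, F = 0, G = 961/16 at the point
E_p = 0, E_q = 0, F_p = 0, F_q = 0, G_p = 0, G_q = 0
EG - F^2 = 8649/64;  g^inv = (64/8649) * [[961/16, 0], [0, 9/4]]
first-kind symbols [ij,l] = (1/2)(d_i g_jl + d_j g_il - d_l g_ij): [pp,p] = E_p/2 = 0, [pp,q] = F_p - E_q/2 = 0, [pq,p] = E_q/2 = 0, [pq,q] = G_p/2 = 0, [qq,p] = F_q - G_p/2 = 0, [qq,q] = G_q/2 = 0
Gamma^p_ij = (G*[ij,p] - F*[ij,q])/(EG - F^2), Gamma^q_ij = (E*[ij,q] - F*[ij,p])/(EG - F^2)
Gamma_ppp = 0, Gamma_ppq = 0, Gamma_pqq = 0, Gamma_qpp = 0, Gamma_qpq = 0, Gamma_qqq = 0
X = (-5/4, 11/4), Y = (7/48, -67/24) at the point

Answer: (nabla_X Y)^p = -103/48, (nabla_X Y)^q = 45/16


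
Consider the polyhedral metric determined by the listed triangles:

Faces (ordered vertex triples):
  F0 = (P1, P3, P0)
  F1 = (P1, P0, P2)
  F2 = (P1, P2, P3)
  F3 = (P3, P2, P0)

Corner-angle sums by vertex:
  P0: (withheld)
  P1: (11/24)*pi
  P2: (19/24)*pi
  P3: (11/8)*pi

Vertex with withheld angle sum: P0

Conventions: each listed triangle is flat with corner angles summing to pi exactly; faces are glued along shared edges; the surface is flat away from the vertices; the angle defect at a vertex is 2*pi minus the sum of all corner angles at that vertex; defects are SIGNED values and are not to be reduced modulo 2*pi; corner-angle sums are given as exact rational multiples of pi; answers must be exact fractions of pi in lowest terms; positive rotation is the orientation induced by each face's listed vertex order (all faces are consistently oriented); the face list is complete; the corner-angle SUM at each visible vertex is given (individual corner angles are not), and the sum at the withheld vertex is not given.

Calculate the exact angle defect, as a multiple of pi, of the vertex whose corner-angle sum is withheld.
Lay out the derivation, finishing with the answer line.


V = 4, E = 6, F = 4; chi = V - E + F = 2
Gauss-Bonnet: total defect = 2*pi*chi = 4*pi; visible defects sum to (27/8)*pi

Answer: defect(P0) = (5/8)*pi


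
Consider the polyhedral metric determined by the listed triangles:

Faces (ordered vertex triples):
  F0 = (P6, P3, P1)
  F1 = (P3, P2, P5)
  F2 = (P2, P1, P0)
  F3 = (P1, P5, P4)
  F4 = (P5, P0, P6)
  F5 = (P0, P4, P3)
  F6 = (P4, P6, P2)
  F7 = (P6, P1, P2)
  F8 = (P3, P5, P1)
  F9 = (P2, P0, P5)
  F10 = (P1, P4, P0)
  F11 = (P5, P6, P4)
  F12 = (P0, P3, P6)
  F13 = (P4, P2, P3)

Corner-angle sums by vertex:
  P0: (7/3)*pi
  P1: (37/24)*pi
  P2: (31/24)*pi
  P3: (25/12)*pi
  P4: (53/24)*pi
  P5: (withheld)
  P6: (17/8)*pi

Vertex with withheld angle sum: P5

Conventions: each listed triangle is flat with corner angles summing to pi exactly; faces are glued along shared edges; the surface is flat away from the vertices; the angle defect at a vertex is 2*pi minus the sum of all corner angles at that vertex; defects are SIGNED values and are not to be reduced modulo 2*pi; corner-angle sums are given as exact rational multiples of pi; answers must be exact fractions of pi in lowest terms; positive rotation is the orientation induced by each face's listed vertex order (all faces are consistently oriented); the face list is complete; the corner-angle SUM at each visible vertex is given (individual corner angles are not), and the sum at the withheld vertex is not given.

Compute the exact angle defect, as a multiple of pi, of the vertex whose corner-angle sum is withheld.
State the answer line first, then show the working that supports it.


Answer: defect(P5) = (-5/12)*pi

V = 7, E = 21, F = 14; chi = V - E + F = 0
Gauss-Bonnet: total defect = 2*pi*chi = 0; visible defects sum to (5/12)*pi


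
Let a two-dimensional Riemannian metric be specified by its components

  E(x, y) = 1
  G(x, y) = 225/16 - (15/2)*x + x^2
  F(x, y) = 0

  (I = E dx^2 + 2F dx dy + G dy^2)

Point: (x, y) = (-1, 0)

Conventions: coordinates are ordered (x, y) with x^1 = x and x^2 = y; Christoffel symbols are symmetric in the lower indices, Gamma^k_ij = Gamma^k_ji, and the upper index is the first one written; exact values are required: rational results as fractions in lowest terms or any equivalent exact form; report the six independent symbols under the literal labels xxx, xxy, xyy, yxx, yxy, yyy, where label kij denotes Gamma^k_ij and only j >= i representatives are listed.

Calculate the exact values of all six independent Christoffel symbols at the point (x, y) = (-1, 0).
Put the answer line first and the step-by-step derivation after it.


Answer: Gamma_xxx = 0, Gamma_xxy = 0, Gamma_xyy = 19/4, Gamma_yxx = 0, Gamma_yxy = -4/19, Gamma_yyy = 0

E = 1, F = 0, G = 361/16 at the point
E_x = 0, E_y = 0, F_x = 0, F_y = 0, G_x = -19/2, G_y = 0
EG - F^2 = 361/16;  g^inv = (16/361) * [[361/16, 0], [0, 1]]
first-kind symbols [ij,l] = (1/2)(d_i g_jl + d_j g_il - d_l g_ij): [xx,x] = E_x/2 = 0, [xx,y] = F_x - E_y/2 = 0, [xy,x] = E_y/2 = 0, [xy,y] = G_x/2 = -19/4, [yy,x] = F_y - G_x/2 = 19/4, [yy,y] = G_y/2 = 0
Gamma^x_ij = (G*[ij,x] - F*[ij,y])/(EG - F^2), Gamma^y_ij = (E*[ij,y] - F*[ij,x])/(EG - F^2)


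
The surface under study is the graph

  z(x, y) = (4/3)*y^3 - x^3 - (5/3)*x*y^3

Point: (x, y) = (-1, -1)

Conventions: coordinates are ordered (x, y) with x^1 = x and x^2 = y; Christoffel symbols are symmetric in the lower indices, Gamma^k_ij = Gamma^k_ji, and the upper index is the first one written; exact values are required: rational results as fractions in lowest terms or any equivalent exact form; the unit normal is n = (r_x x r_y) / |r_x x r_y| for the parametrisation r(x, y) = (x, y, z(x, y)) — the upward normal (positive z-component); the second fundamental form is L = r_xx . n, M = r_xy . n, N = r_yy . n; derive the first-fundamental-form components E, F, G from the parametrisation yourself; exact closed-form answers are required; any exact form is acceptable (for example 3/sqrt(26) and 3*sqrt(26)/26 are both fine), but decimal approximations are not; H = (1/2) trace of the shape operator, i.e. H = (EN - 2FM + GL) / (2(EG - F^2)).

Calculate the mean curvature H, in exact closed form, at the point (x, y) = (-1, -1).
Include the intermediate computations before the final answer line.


z_x = -4/3, z_y = 9, z_xx = 6, z_xy = -5, z_yy = -18
E = 25/9, F = -12, G = 82; answer radicand W^2 = 754/9
unnormalised second-form numerators: l = 6, m = -5, n = -18; L = l/sqrt(754/9), and similarly M = m/sqrt(W^2), N = n/sqrt(W^2)
H = (E*n - 2*F*m + G*l) / (2*(EG - F^2)*sqrt(W^2)); E*n - 2*F*m + G*l = 322, EG - F^2 = 754/9, so H = (1449/754)/sqrt(754/9)

Answer: H = 4347*sqrt(754)/568516


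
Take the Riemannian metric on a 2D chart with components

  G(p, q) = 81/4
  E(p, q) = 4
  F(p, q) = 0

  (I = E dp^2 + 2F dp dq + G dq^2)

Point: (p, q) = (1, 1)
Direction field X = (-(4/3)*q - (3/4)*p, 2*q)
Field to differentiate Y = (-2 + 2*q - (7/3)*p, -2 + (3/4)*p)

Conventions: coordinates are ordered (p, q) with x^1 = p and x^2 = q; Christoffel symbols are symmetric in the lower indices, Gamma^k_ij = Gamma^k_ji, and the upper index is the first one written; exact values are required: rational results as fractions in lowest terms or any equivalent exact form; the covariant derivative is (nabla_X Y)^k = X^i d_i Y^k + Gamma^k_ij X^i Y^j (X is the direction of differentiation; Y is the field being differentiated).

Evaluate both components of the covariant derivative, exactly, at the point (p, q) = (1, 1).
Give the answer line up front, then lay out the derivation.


Answer: (nabla_X Y)^p = 319/36, (nabla_X Y)^q = -25/16

E = 4, F = 0, G = 81/4 at the point
E_p = 0, E_q = 0, F_p = 0, F_q = 0, G_p = 0, G_q = 0
EG - F^2 = 81;  g^inv = (1/81) * [[81/4, 0], [0, 4]]
first-kind symbols [ij,l] = (1/2)(d_i g_jl + d_j g_il - d_l g_ij): [pp,p] = E_p/2 = 0, [pp,q] = F_p - E_q/2 = 0, [pq,p] = E_q/2 = 0, [pq,q] = G_p/2 = 0, [qq,p] = F_q - G_p/2 = 0, [qq,q] = G_q/2 = 0
Gamma^p_ij = (G*[ij,p] - F*[ij,q])/(EG - F^2), Gamma^q_ij = (E*[ij,q] - F*[ij,p])/(EG - F^2)
Gamma_ppp = 0, Gamma_ppq = 0, Gamma_pqq = 0, Gamma_qpp = 0, Gamma_qpq = 0, Gamma_qqq = 0
X = (-25/12, 2), Y = (-7/3, -5/4) at the point


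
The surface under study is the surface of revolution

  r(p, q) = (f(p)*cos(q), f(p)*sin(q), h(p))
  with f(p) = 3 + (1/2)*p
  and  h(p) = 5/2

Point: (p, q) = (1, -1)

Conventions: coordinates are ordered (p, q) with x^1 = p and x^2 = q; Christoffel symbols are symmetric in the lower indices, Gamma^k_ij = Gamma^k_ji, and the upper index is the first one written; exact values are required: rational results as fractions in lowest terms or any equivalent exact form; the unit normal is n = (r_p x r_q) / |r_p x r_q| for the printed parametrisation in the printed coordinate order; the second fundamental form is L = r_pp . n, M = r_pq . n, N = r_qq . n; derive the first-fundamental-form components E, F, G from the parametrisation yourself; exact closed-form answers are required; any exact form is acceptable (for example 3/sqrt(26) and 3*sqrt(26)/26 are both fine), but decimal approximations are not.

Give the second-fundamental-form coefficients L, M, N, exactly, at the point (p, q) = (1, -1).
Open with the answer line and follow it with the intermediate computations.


Answer: L = 0, M = 0, N = 0

f = 7/2, f' = 1/2, f'' = 0, h' = 0, h'' = 0
E = 1/4, F = 0, G = 49/4; answer radicand W^2 = 1/4
unnormalised second-form numerators: l = 0, m = 0, n = 0; L = l/sqrt(1/4), and similarly M = m/sqrt(W^2), N = n/sqrt(W^2)


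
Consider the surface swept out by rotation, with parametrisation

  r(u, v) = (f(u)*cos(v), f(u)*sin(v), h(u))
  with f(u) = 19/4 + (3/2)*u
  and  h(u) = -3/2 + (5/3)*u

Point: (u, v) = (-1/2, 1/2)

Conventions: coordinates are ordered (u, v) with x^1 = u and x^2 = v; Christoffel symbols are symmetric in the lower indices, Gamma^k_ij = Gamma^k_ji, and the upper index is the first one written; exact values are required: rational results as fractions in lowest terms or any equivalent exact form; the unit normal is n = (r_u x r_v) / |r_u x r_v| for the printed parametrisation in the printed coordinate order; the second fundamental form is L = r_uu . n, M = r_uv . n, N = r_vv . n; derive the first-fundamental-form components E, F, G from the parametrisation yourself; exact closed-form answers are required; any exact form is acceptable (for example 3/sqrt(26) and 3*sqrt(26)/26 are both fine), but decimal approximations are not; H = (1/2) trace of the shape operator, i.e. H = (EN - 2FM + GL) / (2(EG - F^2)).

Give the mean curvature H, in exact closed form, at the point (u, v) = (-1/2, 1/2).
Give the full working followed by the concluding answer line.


f = 4, f' = 3/2, f'' = 0, h' = 5/3, h'' = 0
E = 181/36, F = 0, G = 16; answer radicand W^2 = 181/36
unnormalised second-form numerators: l = 0, m = 0, n = 20/3; L = l/sqrt(181/36), and similarly M = m/sqrt(W^2), N = n/sqrt(W^2)
H = (E*n - 2*F*m + G*l) / (2*(EG - F^2)*sqrt(W^2)); E*n - 2*F*m + G*l = 905/27, EG - F^2 = 724/9, so H = (5/24)/sqrt(181/36)

Answer: H = 5*sqrt(181)/724


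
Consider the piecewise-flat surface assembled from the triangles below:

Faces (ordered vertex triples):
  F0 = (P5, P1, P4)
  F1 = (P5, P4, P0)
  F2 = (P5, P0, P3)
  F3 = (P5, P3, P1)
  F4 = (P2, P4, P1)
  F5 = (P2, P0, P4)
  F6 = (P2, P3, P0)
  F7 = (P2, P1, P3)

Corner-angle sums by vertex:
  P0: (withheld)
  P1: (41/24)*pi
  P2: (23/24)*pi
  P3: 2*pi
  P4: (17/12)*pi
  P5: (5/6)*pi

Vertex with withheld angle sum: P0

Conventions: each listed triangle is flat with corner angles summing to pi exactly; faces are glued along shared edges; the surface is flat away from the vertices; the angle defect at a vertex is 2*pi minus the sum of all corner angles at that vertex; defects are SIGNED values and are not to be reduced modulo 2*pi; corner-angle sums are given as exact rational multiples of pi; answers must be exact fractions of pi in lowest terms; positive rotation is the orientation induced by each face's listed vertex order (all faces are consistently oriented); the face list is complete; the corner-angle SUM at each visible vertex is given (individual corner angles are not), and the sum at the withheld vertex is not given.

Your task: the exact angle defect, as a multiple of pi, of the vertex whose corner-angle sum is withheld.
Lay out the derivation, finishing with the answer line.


V = 6, E = 12, F = 8; chi = V - E + F = 2
Gauss-Bonnet: total defect = 2*pi*chi = 4*pi; visible defects sum to (37/12)*pi

Answer: defect(P0) = (11/12)*pi


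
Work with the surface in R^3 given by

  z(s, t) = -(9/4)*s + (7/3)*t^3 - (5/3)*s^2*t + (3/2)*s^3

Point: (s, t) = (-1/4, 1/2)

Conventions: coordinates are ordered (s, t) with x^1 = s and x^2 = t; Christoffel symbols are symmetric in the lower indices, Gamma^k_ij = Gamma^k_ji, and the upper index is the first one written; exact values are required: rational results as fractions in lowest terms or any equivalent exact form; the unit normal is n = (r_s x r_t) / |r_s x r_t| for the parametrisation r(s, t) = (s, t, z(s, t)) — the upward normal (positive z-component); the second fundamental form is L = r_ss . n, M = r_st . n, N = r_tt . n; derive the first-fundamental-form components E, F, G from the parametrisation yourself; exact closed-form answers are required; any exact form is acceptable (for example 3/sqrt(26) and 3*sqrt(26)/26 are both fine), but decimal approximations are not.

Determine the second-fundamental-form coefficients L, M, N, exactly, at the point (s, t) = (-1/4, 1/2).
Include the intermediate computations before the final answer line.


z_s = -149/96, z_t = 79/48, z_ss = -47/12, z_st = 5/6, z_tt = 7
E = 31417/9216, F = -11771/4608, G = 8545/2304; answer radicand W^2 = 56381/9216
unnormalised second-form numerators: l = -47/12, m = 5/6, n = 7; L = l/sqrt(56381/9216), and similarly M = m/sqrt(W^2), N = n/sqrt(W^2)

Answer: L = -376*sqrt(56381)/56381, M = 80*sqrt(56381)/56381, N = 672*sqrt(56381)/56381


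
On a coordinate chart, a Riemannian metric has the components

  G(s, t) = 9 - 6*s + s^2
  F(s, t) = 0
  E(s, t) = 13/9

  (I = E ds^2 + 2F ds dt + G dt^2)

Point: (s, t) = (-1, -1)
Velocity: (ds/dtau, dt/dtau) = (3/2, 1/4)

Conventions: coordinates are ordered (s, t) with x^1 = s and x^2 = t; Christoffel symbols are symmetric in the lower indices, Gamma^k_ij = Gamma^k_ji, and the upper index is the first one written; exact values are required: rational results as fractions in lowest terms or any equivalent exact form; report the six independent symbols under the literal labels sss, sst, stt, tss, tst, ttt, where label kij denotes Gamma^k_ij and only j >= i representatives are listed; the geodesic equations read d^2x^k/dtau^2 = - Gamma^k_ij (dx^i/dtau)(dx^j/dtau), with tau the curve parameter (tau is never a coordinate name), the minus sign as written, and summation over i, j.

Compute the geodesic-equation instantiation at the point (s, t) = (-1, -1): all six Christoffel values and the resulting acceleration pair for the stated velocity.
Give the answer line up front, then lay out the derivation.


Answer: Gamma_sss = 0, Gamma_sst = 0, Gamma_stt = 36/13, Gamma_tss = 0, Gamma_tst = -1/4, Gamma_ttt = 0; accelerations (d^2s/dtau^2, d^2t/dtau^2) = (-9/52, 3/16)

E = 13/9, F = 0, G = 16 at the point
E_s = 0, E_t = 0, F_s = 0, F_t = 0, G_s = -8, G_t = 0
EG - F^2 = 208/9;  g^inv = (9/208) * [[16, 0], [0, 13/9]]
first-kind symbols [ij,l] = (1/2)(d_i g_jl + d_j g_il - d_l g_ij): [ss,s] = E_s/2 = 0, [ss,t] = F_s - E_t/2 = 0, [st,s] = E_t/2 = 0, [st,t] = G_s/2 = -4, [tt,s] = F_t - G_s/2 = 4, [tt,t] = G_t/2 = 0
Gamma^s_ij = (G*[ij,s] - F*[ij,t])/(EG - F^2), Gamma^t_ij = (E*[ij,t] - F*[ij,s])/(EG - F^2)
Gamma_sss = 0, Gamma_sst = 0, Gamma_stt = 36/13, Gamma_tss = 0, Gamma_tst = -1/4, Gamma_ttt = 0
d^2s/dtau^2 = -(Gamma_sss*(3/2)^2 + 2*Gamma_sst*(3/2)*(1/4) + Gamma_stt*(1/4)^2) = -9/52
d^2t/dtau^2 = -(Gamma_tss*(3/2)^2 + 2*Gamma_tst*(3/2)*(1/4) + Gamma_ttt*(1/4)^2) = 3/16


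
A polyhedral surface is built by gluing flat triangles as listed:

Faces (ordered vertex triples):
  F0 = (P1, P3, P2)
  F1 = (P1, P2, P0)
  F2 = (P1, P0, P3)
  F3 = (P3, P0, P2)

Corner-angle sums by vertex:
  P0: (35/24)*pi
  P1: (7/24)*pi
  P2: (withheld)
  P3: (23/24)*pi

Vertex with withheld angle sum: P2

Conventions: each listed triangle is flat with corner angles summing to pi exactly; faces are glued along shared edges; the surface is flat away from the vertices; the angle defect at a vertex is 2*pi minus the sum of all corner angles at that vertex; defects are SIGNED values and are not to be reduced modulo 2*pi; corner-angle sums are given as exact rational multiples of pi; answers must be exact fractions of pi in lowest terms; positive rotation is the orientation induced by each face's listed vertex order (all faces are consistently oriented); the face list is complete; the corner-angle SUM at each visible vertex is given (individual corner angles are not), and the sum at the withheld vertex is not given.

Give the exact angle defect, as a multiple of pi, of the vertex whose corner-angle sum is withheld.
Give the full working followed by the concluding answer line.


V = 4, E = 6, F = 4; chi = V - E + F = 2
Gauss-Bonnet: total defect = 2*pi*chi = 4*pi; visible defects sum to (79/24)*pi

Answer: defect(P2) = (17/24)*pi


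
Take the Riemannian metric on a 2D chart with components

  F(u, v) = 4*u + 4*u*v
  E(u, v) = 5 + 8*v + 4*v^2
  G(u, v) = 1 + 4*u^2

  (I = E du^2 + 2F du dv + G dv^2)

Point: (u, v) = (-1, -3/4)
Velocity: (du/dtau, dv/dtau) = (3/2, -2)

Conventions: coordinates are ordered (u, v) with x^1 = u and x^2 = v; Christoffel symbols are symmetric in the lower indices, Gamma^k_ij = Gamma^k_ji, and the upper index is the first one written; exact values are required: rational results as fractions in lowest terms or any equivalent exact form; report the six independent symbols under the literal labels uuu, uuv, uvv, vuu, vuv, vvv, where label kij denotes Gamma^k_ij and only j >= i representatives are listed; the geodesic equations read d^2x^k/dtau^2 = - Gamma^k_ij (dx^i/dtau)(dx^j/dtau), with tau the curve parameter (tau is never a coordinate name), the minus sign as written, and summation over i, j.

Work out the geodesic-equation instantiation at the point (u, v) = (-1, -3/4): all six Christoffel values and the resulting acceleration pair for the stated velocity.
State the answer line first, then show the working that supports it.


Answer: Gamma_uuu = 0, Gamma_uuv = 4/21, Gamma_uvv = 0, Gamma_vuu = 0, Gamma_vuv = -16/21, Gamma_vvv = 0; accelerations (d^2u/dtau^2, d^2v/dtau^2) = (8/7, -32/7)

E = 5/4, F = -1, G = 5 at the point
E_u = 0, E_v = 2, F_u = 1, F_v = -4, G_u = -8, G_v = 0
EG - F^2 = 21/4;  g^inv = (4/21) * [[5, 1], [1, 5/4]]
first-kind symbols [ij,l] = (1/2)(d_i g_jl + d_j g_il - d_l g_ij): [uu,u] = E_u/2 = 0, [uu,v] = F_u - E_v/2 = 0, [uv,u] = E_v/2 = 1, [uv,v] = G_u/2 = -4, [vv,u] = F_v - G_u/2 = 0, [vv,v] = G_v/2 = 0
Gamma^u_ij = (G*[ij,u] - F*[ij,v])/(EG - F^2), Gamma^v_ij = (E*[ij,v] - F*[ij,u])/(EG - F^2)
Gamma_uuu = 0, Gamma_uuv = 4/21, Gamma_uvv = 0, Gamma_vuu = 0, Gamma_vuv = -16/21, Gamma_vvv = 0
d^2u/dtau^2 = -(Gamma_uuu*(3/2)^2 + 2*Gamma_uuv*(3/2)*(-2) + Gamma_uvv*(-2)^2) = 8/7
d^2v/dtau^2 = -(Gamma_vuu*(3/2)^2 + 2*Gamma_vuv*(3/2)*(-2) + Gamma_vvv*(-2)^2) = -32/7
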